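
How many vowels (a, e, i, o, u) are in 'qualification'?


Vowels in 'qualification': u, a, i, i, a, i, o = 7 vowels.

7


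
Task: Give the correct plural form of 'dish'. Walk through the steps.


Apply rule: Add -es (sibilant/fricative ending). 'dish' becomes 'dishes'.

dishes


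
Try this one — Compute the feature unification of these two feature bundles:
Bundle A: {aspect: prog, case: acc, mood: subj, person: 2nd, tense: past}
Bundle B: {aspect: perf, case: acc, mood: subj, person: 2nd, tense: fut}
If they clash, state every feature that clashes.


Compare features:
aspect: A=prog vs B=perf -> CLASH
case: A=acc vs B=acc -> unified: acc
mood: A=subj vs B=subj -> unified: subj
person: A=2nd vs B=2nd -> unified: 2nd
tense: A=past vs B=fut -> CLASH
Clashes detected on features 'aspect' (prog vs perf) and 'tense' (past vs fut); unification fails.

CLASH on 'aspect' (prog vs perf) and 'tense' (past vs fut)


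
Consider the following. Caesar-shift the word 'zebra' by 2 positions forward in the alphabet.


Shift each letter by 2: z -> b, e -> g, b -> d, r -> t, a -> c. Result: 'bgdtc'.

bgdtc


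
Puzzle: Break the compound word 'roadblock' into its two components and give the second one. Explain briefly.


Split 'roadblock' into 'road' + 'block'. The second part is 'block'.

block


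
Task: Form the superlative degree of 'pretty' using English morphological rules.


Apply superlative formation (consonant + y: change y to i, add -est): 'pretty' -> 'prettiest'.

prettiest


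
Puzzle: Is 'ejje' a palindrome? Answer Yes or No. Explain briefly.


Forward: 'ejje'
Reversed: 'ejje'
They are identical.

Yes


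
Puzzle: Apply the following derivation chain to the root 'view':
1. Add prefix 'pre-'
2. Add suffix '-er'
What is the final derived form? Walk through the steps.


Step 1: Add prefix 'pre-' to 'view' = 'preview'
Step 2: Add suffix '-er' to 'preview' = 'previewer'

previewer


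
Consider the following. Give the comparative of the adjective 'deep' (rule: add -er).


Apply comparative formation (add -er): 'deep' -> 'deeper'.

deeper


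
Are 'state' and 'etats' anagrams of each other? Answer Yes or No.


Sorted letters of 'state': 'aestt'
Sorted letters of 'etats': 'aestt'
They match.

Yes


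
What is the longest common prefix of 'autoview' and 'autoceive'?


Compare from the start: 4 characters match: 'auto'. Mismatch at position 5: 'v' vs 'c'.

auto


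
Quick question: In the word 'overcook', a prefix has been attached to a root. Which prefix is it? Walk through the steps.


The word 'overcook' = 'over' (prefix) + 'cook' (root). The prefix is 'over'.

over


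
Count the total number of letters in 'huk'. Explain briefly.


Spell out 'huk' and number each letter: h(1), u(2), k(3). Total: 3 letters.

3


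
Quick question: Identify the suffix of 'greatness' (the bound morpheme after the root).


The word 'greatness' = 'great' (root) + '-ness' (suffix). The suffix is '-ness'.

ness


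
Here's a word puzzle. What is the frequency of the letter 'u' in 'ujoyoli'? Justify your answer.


Letter 'u' in 'ujoyoli': found at position(s) 1 = 1 occurrence(s).

1


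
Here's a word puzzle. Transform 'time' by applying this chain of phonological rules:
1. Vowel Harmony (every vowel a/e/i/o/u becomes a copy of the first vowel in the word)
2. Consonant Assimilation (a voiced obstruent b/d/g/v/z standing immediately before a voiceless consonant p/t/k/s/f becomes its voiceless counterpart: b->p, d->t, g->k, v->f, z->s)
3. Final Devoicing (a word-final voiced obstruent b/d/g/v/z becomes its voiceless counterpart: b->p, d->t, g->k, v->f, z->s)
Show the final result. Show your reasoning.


Starting form: 'time'
Rule 1: Vowel Harmony: all vowels become 'i' (matching first vowel). 'time' -> 'timi'
Rule 2: Consonant Assimilation: no voiced obstruent (b/d/g/v/z) stands immediately before a voiceless consonant (p/t/k/s/f). No change.
Rule 3: Final Devoicing: the word ends in the vowel 'i', not a consonant. No change.
Final form: 'timi'

timi


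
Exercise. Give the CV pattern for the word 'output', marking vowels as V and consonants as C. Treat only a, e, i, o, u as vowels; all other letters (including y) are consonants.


Letter mapping: o = V, u = V, t = C, p = C, u = V, t = C.

VVCCVC


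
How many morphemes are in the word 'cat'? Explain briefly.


Decomposition: cat (free morpheme) = 1 morpheme(s)

1 morphemes


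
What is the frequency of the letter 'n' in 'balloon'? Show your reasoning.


Letter 'n' in 'balloon': found at position(s) 7 = 1 occurrence(s).

1


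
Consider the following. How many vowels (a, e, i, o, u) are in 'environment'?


Vowels in 'environment': e, i, o, e = 4 vowels.

4


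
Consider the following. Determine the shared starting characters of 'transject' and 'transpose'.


Compare from the start: 5 characters match: 'trans'. Mismatch at position 6: 'j' vs 'p'.

trans


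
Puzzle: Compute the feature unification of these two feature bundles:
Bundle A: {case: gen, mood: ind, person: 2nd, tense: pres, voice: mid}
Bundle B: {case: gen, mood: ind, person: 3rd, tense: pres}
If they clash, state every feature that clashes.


Compare features:
case: A=gen vs B=gen -> unified: gen
mood: A=ind vs B=ind -> unified: ind
person: A=2nd vs B=3rd -> CLASH
tense: A=pres vs B=pres -> unified: pres
voice: A=mid vs B=_ -> unified: mid
Clash detected on feature 'person' (2nd vs 3rd); unification fails.

CLASH on 'person' (2nd vs 3rd)


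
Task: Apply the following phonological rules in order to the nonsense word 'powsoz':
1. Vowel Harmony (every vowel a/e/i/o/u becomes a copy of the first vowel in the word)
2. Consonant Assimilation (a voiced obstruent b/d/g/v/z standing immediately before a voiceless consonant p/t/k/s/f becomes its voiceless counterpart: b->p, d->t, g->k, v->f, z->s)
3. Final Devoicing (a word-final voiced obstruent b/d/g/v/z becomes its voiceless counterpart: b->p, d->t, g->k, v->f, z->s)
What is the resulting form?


Starting form: 'powsoz'
Rule 1: Vowel Harmony: all vowels already match. No change.
Rule 2: Consonant Assimilation: no voiced obstruent (b/d/g/v/z) stands immediately before a voiceless consonant (p/t/k/s/f). No change.
Rule 3: Final Devoicing: word-final voiced obstruent 'z' becomes voiceless 's'. 'powsoz' -> 'powsos'
Final form: 'powsos'

powsos


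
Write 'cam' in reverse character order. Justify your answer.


Reverse 'cam' character by character: 'mac'.

mac


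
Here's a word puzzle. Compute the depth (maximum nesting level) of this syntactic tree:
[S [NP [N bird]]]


Count bracket nesting levels:
'[' at pos 0: depth = 1
'[' at pos 3: depth = 2
'[' at pos 7: depth = 3
Maximum depth reached: 3

3


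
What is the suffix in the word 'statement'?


The word 'statement' = 'state' (root) + '-ment' (suffix). The suffix is '-ment'.

ment


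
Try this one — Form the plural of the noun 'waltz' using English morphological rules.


Apply rule: Add -es (sibilant/fricative ending). 'waltz' becomes 'waltzes'.

waltzes


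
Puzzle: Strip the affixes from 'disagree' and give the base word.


Remove prefix 'dis' from 'disagree' to get root 'agree'.

agree


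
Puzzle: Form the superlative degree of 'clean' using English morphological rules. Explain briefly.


Apply superlative formation (add -est): 'clean' -> 'cleanest'.

cleanest


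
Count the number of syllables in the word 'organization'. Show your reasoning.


Break 'organization' into syllables: or-gan-i-za-tion -> or | gan | i | za | tion = 5 syllables

5 syllables


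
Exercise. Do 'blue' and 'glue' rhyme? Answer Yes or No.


Rime (stressed vowel + following sounds) of 'blue': -ue = /uː/
Rime of 'glue': -ue = /uː/
/uː/ and /uː/ are the same ending sound, so the words rhyme.

Yes


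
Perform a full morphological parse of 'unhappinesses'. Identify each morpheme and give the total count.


Step 1: Identify prefix: 'un' (meaning: not/reverse)
Step 2: Identify root: 'happy'
Step 3: Identify suffix(es): 'ness, es'
Decomposition: un- (prefix: not/reverse) + happy (root) + -ness (suffix: state of) + -es (plural)
Total morphemes: 4

4 morphemes (un- (prefix: not/reverse) + happy (root) + -ness (suffix: state of) + -es (plural))


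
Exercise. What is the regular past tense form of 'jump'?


Apply rule: Add -ed. 'jump' becomes 'jumped'.

jumped


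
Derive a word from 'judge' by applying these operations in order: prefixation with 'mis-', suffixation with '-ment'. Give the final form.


Step 1: Add prefix 'mis-' to 'judge' = 'misjudge'
Step 2: Add suffix '-ment' to 'misjudge' = 'misjudgment'

misjudgment


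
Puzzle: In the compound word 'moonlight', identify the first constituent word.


Split 'moonlight' into 'moon' + 'light'. The first part is 'moon'.

moon


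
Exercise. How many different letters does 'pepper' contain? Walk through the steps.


Unique letters in 'pepper': {e, p, r} = 3 distinct letters.

3


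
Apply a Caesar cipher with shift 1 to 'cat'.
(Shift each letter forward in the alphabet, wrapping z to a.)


Shift each letter by 1: c -> d, a -> b, t -> u. Result: 'dbu'.

dbu


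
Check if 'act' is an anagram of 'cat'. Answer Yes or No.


Sorted letters of 'act': 'act'
Sorted letters of 'cat': 'act'
They match.

Yes


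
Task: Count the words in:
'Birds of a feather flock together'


Split into words: Birds | of | a | feather | flock | together = 6 words.

6


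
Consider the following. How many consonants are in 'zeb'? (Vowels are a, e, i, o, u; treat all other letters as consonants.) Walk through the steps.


Consonants in 'zeb': z, b = 2 consonants.

2


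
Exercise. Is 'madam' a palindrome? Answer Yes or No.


Forward: 'madam'
Reversed: 'madam'
They are identical.

Yes


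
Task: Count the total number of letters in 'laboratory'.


Spell out 'laboratory' and number each letter: l(1), a(2), b(3), o(4), r(5), a(6), t(7), o(8), r(9), y(10). Total: 10 letters.

10


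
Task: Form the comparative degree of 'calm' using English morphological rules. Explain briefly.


Apply comparative formation (add -er): 'calm' -> 'calmer'.

calmer


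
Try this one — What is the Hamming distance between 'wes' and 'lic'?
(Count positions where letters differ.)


Alignment:
Position 1: 'w' vs 'l' = DIFFER
Position 2: 'e' vs 'i' = DIFFER
Position 3: 's' vs 'c' = DIFFER
Total differences: 3

3


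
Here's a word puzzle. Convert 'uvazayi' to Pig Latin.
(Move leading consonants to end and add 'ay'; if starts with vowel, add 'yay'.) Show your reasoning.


'uvazayi' starts with a vowel, so add 'yay': 'uvazayiyay'.

uvazayiyay


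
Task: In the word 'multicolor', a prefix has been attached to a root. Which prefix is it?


The word 'multicolor' = 'multi' (prefix) + 'color' (root). The prefix is 'multi'.

multi


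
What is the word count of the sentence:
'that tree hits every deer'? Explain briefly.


Split into words: that | tree | hits | every | deer = 5 words.

5


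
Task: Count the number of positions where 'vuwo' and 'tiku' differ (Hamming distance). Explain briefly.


Alignment:
Position 1: 'v' vs 't' = DIFFER
Position 2: 'u' vs 'i' = DIFFER
Position 3: 'w' vs 'k' = DIFFER
Position 4: 'o' vs 'u' = DIFFER
Total differences: 4

4


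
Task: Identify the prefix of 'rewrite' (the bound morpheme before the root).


The word 'rewrite' = 're' (prefix) + 'write' (root). The prefix is 're'.

re


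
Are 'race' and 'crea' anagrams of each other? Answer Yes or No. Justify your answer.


Sorted letters of 'race': 'acer'
Sorted letters of 'crea': 'acer'
They match.

Yes


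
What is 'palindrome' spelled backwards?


Reverse 'palindrome' character by character: 'emordnilap'.

emordnilap


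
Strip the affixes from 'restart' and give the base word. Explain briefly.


Remove prefix 're' from 'restart' to get root 'start'.

start


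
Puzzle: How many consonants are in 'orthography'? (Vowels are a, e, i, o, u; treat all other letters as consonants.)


Consonants in 'orthography': r, t, h, g, r, p, h, y = 8 consonants.

8


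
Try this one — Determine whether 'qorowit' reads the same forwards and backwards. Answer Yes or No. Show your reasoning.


Forward: 'qorowit'
Reversed: 'tiworoq'
They differ.

No


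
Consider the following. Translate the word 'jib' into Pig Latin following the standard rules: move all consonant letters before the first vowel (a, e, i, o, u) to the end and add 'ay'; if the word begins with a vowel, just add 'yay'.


'jib': move consonant cluster 'j' to end and add 'ay': 'ibjay'.

ibjay


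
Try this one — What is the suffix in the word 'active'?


The word 'active' = 'act' (root) + '-ive' (suffix). The suffix is '-ive'.

ive


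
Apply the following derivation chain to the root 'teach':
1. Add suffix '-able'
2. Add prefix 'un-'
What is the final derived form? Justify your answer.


Step 1: Add suffix '-able' to 'teach' = 'teachable'
Step 2: Add prefix 'un-' to 'teachable' = 'unteachable'

unteachable


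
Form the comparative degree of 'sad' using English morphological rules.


Apply comparative formation (double final consonant, add -er): 'sad' -> 'sadder'.

sadder


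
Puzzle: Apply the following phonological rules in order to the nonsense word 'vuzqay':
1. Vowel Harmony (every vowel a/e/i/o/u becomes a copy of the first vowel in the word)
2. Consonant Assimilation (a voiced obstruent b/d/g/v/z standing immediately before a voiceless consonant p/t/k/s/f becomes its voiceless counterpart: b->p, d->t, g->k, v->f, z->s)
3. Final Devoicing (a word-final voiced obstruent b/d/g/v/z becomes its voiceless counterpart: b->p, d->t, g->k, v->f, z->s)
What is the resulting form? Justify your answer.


Starting form: 'vuzqay'
Rule 1: Vowel Harmony: all vowels become 'u' (matching first vowel). 'vuzqay' -> 'vuzquy'
Rule 2: Consonant Assimilation: no voiced obstruent (b/d/g/v/z) stands immediately before a voiceless consonant (p/t/k/s/f). No change.
Rule 3: Final Devoicing: final consonant 'y' is not one of the voiced obstruents b/d/g/v/z. No change.
Final form: 'vuzquy'

vuzquy


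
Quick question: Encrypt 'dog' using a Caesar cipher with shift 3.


Shift each letter by 3: d -> g, o -> r, g -> j. Result: 'grj'.

grj


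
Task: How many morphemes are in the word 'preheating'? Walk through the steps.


Decomposition: pre- (prefix) + heat (root) + -ing (suffix) = 3 morpheme(s)

3 morphemes


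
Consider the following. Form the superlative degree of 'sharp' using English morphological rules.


Apply superlative formation (add -est): 'sharp' -> 'sharpest'.

sharpest


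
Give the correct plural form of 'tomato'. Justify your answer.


Apply rule: Add -es (consonant + o). 'tomato' becomes 'tomatoes'.

tomatoes


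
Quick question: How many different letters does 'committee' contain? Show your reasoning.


Unique letters in 'committee': {c, e, i, m, o, t} = 6 distinct letters.

6


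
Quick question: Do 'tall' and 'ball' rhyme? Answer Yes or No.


Rime (stressed vowel + following sounds) of 'tall': -all = /ɔːl/
Rime of 'ball': -all = /ɔːl/
/ɔːl/ and /ɔːl/ are the same ending sound, so the words rhyme.

Yes


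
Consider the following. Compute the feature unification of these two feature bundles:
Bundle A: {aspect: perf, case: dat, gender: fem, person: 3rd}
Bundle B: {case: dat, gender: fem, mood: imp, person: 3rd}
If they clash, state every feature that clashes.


Compare features:
aspect: A=perf vs B=_ -> unified: perf
case: A=dat vs B=dat -> unified: dat
gender: A=fem vs B=fem -> unified: fem
mood: A=_ vs B=imp -> unified: imp
person: A=3rd vs B=3rd -> unified: 3rd
No clashes found.

Unified: {aspect: perf, case: dat, gender: fem, mood: imp, person: 3rd}


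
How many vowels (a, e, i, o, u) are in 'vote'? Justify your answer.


Vowels in 'vote': o, e = 2 vowels.

2


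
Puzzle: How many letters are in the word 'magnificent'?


Spell out 'magnificent' and number each letter: m(1), a(2), g(3), n(4), i(5), f(6), i(7), c(8), e(9), n(10), t(11). Total: 11 letters.

11


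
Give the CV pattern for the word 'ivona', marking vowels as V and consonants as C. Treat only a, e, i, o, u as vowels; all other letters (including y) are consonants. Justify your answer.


Letter mapping: i = V, v = C, o = V, n = C, a = V.

VCVCV


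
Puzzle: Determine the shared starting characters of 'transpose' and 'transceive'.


Compare from the start: 5 characters match: 'trans'. Mismatch at position 6: 'p' vs 'c'.

trans


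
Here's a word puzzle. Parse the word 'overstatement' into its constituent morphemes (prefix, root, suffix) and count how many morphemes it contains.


Step 1: Identify prefix: 'over' (meaning: excessively)
Step 2: Identify root: 'state'
Step 3: Identify suffix(es): 'ment'
Decomposition: over- (prefix: excessively) + state (root) + -ment (suffix: action/result)
Total morphemes: 3

3 morphemes (over- (prefix: excessively) + state (root) + -ment (suffix: action/result))


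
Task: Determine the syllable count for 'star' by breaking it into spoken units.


Break 'star' into syllables: star -> star = 1 syllable

1 syllable


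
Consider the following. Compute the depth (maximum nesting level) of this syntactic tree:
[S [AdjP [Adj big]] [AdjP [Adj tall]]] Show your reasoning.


Count bracket nesting levels:
'[' at pos 0: depth = 1
'[' at pos 3: depth = 2
'[' at pos 9: depth = 3
'[' at pos 20: depth = 2
'[' at pos 26: depth = 3
Maximum depth reached: 3

3


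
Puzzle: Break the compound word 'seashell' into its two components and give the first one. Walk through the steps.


Split 'seashell' into 'sea' + 'shell'. The first part is 'sea'.

sea


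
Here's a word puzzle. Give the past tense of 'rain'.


Apply rule: Add -ed. 'rain' becomes 'rained'.

rained


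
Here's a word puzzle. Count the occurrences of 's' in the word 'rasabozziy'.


Letter 's' in 'rasabozziy': found at position(s) 3 = 1 occurrence(s).

1


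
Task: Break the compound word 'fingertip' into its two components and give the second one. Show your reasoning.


Split 'fingertip' into 'finger' + 'tip'. The second part is 'tip'.

tip


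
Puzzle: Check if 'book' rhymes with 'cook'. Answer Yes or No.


Rime (stressed vowel + following sounds) of 'book': -ook = /ʊk/
Rime of 'cook': -ook = /ʊk/
/ʊk/ and /ʊk/ are the same ending sound, so the words rhyme.

Yes


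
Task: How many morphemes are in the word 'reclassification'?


Decomposition: re- (prefix) + class (root) + -ify (suffix) + -ation (suffix) = 4 morpheme(s)

4 morphemes


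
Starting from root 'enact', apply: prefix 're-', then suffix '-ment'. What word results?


Step 1: Add prefix 're-' to 'enact' = 'reenact'
Step 2: Add suffix '-ment' to 'reenact' = 'reenactment'

reenactment


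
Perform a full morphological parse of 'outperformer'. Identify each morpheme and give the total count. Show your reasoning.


Step 1: Identify prefix: 'out' (meaning: surpass)
Step 2: Identify root: 'perform'
Step 3: Identify suffix(es): 'er'
Decomposition: out- (prefix: surpass) + perform (root) + -er (suffix: one who)
Total morphemes: 3

3 morphemes (out- (prefix: surpass) + perform (root) + -er (suffix: one who))


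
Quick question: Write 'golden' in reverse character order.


Reverse 'golden' character by character: 'nedlog'.

nedlog


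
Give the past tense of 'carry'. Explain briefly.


Apply rule: Change -y to -ied. 'carry' becomes 'carried'.

carried


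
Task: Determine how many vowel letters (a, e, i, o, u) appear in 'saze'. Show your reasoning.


Vowels in 'saze': a, e = 2 vowels.

2


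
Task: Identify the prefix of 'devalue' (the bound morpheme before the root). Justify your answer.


The word 'devalue' = 'de' (prefix) + 'value' (root). The prefix is 'de'.

de


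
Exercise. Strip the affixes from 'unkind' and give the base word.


Remove prefix 'un' from 'unkind' to get root 'kind'.

kind


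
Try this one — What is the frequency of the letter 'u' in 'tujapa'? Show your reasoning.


Letter 'u' in 'tujapa': found at position(s) 2 = 1 occurrence(s).

1


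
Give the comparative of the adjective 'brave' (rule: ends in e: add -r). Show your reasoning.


Apply comparative formation (ends in e: add -r): 'brave' -> 'braver'.

braver


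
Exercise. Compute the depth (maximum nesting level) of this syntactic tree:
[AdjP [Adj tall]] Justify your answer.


Count bracket nesting levels:
'[' at pos 0: depth = 1
'[' at pos 6: depth = 2
Maximum depth reached: 2

2


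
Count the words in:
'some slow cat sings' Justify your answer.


Split into words: some | slow | cat | sings = 4 words.

4


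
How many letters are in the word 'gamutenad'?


Spell out 'gamutenad' and number each letter: g(1), a(2), m(3), u(4), t(5), e(6), n(7), a(8), d(9). Total: 9 letters.

9


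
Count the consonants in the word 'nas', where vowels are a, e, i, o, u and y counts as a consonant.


Consonants in 'nas': n, s = 2 consonants.

2


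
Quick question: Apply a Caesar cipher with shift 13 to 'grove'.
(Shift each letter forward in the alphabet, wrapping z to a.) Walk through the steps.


Shift each letter by 13: g -> t, r -> e, o -> b, v -> i, e -> r. Result: 'tebir'.

tebir


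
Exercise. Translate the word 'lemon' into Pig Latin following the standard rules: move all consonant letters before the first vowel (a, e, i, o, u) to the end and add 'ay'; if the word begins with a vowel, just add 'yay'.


'lemon': move consonant cluster 'l' to end and add 'ay': 'emonlay'.

emonlay


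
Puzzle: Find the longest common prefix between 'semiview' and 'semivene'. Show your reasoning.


Compare from the start: 5 characters match: 'semiv'. Mismatch at position 6: 'i' vs 'e'.

semiv


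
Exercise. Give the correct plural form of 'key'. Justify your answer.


Apply rule: Add -s. 'key' becomes 'keys'.

keys


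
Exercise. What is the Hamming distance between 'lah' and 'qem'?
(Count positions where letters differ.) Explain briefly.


Alignment:
Position 1: 'l' vs 'q' = DIFFER
Position 2: 'a' vs 'e' = DIFFER
Position 3: 'h' vs 'm' = DIFFER
Total differences: 3

3


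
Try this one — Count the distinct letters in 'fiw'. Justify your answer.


Unique letters in 'fiw': {f, i, w} = 3 distinct letters.

3


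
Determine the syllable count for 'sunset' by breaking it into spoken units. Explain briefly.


Break 'sunset' into syllables: sun-set -> sun | set = 2 syllables

2 syllables


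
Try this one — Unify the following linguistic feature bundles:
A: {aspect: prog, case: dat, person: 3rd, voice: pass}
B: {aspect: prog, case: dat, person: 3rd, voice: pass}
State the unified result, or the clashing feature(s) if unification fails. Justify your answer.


Compare features:
aspect: A=prog vs B=prog -> unified: prog
case: A=dat vs B=dat -> unified: dat
person: A=3rd vs B=3rd -> unified: 3rd
voice: A=pass vs B=pass -> unified: pass
No clashes found.

Unified: {aspect: prog, case: dat, person: 3rd, voice: pass}


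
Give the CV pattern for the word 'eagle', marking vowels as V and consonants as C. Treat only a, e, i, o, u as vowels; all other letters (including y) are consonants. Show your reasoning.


Letter mapping: e = V, a = V, g = C, l = C, e = V.

VVCCV


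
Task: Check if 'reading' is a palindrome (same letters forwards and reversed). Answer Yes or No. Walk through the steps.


Forward: 'reading'
Reversed: 'gnidaer'
They differ.

No


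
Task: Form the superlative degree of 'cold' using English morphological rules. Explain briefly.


Apply superlative formation (add -est): 'cold' -> 'coldest'.

coldest


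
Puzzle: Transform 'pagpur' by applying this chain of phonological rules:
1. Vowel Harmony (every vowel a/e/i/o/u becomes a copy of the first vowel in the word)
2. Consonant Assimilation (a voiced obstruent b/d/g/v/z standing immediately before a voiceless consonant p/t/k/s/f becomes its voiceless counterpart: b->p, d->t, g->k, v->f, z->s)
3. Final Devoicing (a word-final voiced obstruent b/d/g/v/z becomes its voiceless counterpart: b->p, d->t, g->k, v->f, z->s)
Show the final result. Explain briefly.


Starting form: 'pagpur'
Rule 1: Vowel Harmony: all vowels become 'a' (matching first vowel). 'pagpur' -> 'pagpar'
Rule 2: Consonant Assimilation: voiced obstruent before voiceless consonant becomes voiceless ('gp' -> 'kp'). 'pagpar' -> 'pakpar'
Rule 3: Final Devoicing: final consonant 'r' is not one of the voiced obstruents b/d/g/v/z. No change.
Final form: 'pakpar'

pakpar


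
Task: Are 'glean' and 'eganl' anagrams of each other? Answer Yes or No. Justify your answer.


Sorted letters of 'glean': 'aegln'
Sorted letters of 'eganl': 'aegln'
They match.

Yes


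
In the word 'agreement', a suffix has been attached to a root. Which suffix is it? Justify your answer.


The word 'agreement' = 'agree' (root) + '-ment' (suffix). The suffix is '-ment'.

ment


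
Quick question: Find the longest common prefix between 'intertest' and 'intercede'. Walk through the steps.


Compare from the start: 5 characters match: 'inter'. Mismatch at position 6: 't' vs 'c'.

inter


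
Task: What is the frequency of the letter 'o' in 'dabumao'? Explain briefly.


Letter 'o' in 'dabumao': found at position(s) 7 = 1 occurrence(s).

1


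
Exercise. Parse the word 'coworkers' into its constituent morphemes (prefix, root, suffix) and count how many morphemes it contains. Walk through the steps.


Step 1: Identify prefix: 'co' (meaning: together)
Step 2: Identify root: 'work'
Step 3: Identify suffix(es): 'er, s'
Decomposition: co- (prefix: together) + work (root) + -er (suffix: one who) + -s (plural)
Total morphemes: 4

4 morphemes (co- (prefix: together) + work (root) + -er (suffix: one who) + -s (plural))


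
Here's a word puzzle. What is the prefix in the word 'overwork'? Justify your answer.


The word 'overwork' = 'over' (prefix) + 'work' (root). The prefix is 'over'.

over


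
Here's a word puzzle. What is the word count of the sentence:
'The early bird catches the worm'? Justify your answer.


Split into words: The | early | bird | catches | the | worm = 6 words.

6


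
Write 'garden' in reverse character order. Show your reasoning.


Reverse 'garden' character by character: 'nedrag'.

nedrag


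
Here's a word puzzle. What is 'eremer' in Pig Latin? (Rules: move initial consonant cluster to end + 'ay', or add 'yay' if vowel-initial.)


'eremer' starts with a vowel, so add 'yay': 'eremeryay'.

eremeryay


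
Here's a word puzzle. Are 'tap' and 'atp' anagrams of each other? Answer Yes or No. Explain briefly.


Sorted letters of 'tap': 'apt'
Sorted letters of 'atp': 'apt'
They match.

Yes


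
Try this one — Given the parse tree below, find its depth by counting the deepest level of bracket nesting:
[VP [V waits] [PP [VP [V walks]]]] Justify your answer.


Count bracket nesting levels:
'[' at pos 0: depth = 1
'[' at pos 4: depth = 2
'[' at pos 14: depth = 2
'[' at pos 18: depth = 3
'[' at pos 22: depth = 4
Maximum depth reached: 4

4


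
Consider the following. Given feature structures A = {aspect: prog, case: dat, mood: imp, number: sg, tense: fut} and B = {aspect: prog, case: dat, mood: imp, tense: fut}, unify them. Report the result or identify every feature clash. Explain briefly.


Compare features:
aspect: A=prog vs B=prog -> unified: prog
case: A=dat vs B=dat -> unified: dat
mood: A=imp vs B=imp -> unified: imp
number: A=sg vs B=_ -> unified: sg
tense: A=fut vs B=fut -> unified: fut
No clashes found.

Unified: {aspect: prog, case: dat, mood: imp, number: sg, tense: fut}


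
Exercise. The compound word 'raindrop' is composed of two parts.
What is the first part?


Split 'raindrop' into 'rain' + 'drop'. The first part is 'rain'.

rain


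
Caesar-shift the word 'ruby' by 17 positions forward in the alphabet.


Shift each letter by 17: r -> i, u -> l, b -> s, y -> p. Result: 'ilsp'.

ilsp


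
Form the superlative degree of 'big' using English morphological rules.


Apply superlative formation (double final consonant, add -est): 'big' -> 'biggest'.

biggest


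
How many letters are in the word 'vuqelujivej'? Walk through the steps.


Spell out 'vuqelujivej' and number each letter: v(1), u(2), q(3), e(4), l(5), u(6), j(7), i(8), v(9), e(10), j(11). Total: 11 letters.

11


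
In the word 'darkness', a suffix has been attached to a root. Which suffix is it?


The word 'darkness' = 'dark' (root) + '-ness' (suffix). The suffix is '-ness'.

ness


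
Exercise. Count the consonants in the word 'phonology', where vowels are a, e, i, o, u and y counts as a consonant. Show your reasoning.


Consonants in 'phonology': p, h, n, l, g, y = 6 consonants.

6


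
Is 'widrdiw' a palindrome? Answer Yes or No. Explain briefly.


Forward: 'widrdiw'
Reversed: 'widrdiw'
They are identical.

Yes


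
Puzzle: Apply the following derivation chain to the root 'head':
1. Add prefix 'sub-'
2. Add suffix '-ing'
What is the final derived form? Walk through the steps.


Step 1: Add prefix 'sub-' to 'head' = 'subhead'
Step 2: Add suffix '-ing' to 'subhead' = 'subheading'

subheading


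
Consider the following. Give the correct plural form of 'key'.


Apply rule: Add -s. 'key' becomes 'keys'.

keys


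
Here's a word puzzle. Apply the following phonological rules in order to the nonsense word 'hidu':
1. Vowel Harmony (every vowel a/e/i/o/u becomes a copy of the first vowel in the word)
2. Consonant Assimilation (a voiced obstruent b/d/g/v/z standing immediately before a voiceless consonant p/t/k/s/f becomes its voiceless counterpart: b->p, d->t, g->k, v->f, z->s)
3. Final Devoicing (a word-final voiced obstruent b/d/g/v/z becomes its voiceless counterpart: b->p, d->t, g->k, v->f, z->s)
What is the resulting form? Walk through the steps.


Starting form: 'hidu'
Rule 1: Vowel Harmony: all vowels become 'i' (matching first vowel). 'hidu' -> 'hidi'
Rule 2: Consonant Assimilation: no voiced obstruent (b/d/g/v/z) stands immediately before a voiceless consonant (p/t/k/s/f). No change.
Rule 3: Final Devoicing: the word ends in the vowel 'i', not a consonant. No change.
Final form: 'hidi'

hidi


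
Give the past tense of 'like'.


Apply rule: Add -d (word ends in -e). 'like' becomes 'liked'.

liked


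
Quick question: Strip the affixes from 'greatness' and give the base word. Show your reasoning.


Remove suffix '-ness' from 'greatness' to get root 'great'.

great


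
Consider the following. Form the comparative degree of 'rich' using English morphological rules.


Apply comparative formation (add -er): 'rich' -> 'richer'.

richer


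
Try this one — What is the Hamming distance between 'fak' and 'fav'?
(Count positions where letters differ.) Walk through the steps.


Alignment:
Position 1: 'f' vs 'f' = match
Position 2: 'a' vs 'a' = match
Position 3: 'k' vs 'v' = DIFFER
Total differences: 1

1


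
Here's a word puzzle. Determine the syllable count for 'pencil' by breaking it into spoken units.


Break 'pencil' into syllables: pen-cil -> pen | cil = 2 syllables

2 syllables


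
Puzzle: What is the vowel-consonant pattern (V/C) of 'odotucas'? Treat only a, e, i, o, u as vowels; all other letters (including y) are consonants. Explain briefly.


Letter mapping: o = V, d = C, o = V, t = C, u = V, c = C, a = V, s = C.

VCVCVCVC


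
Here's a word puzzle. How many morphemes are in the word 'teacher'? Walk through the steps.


Decomposition: teach (root) + -er (suffix) = 2 morpheme(s)

2 morphemes


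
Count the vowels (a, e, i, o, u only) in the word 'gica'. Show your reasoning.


Vowels in 'gica': i, a = 2 vowels.

2


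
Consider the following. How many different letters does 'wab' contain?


Unique letters in 'wab': {a, b, w} = 3 distinct letters.

3


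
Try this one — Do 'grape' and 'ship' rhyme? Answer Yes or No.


Rime (stressed vowel + following sounds) of 'grape': -ape = /eɪp/
Rime of 'ship': -ip = /ɪp/
/eɪp/ and /ɪp/ are different ending sounds, so the words do not rhyme.

No


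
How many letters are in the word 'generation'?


Spell out 'generation' and number each letter: g(1), e(2), n(3), e(4), r(5), a(6), t(7), i(8), o(9), n(10). Total: 10 letters.

10


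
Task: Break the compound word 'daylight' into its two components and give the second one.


Split 'daylight' into 'day' + 'light'. The second part is 'light'.

light


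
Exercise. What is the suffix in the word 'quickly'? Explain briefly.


The word 'quickly' = 'quick' (root) + '-ly' (suffix). The suffix is '-ly'.

ly


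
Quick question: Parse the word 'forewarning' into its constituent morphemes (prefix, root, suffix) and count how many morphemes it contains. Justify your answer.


Step 1: Identify prefix: 'fore' (meaning: before/front)
Step 2: Identify root: 'warn'
Step 3: Identify suffix(es): 'ing'
Decomposition: fore- (prefix: before/front) + warn (root) + -ing (suffix: ongoing action)
Total morphemes: 3

3 morphemes (fore- (prefix: before/front) + warn (root) + -ing (suffix: ongoing action))


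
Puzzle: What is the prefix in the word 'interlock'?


The word 'interlock' = 'inter' (prefix) + 'lock' (root). The prefix is 'inter'.

inter


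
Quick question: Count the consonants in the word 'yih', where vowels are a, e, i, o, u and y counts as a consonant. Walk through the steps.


Consonants in 'yih': y, h = 2 consonants.

2


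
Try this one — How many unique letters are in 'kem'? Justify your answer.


Unique letters in 'kem': {e, k, m} = 3 distinct letters.

3


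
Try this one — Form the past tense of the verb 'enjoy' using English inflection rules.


Apply rule: Add -ed. 'enjoy' becomes 'enjoyed'.

enjoyed


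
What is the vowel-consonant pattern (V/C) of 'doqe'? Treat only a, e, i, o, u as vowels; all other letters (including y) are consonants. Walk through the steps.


Letter mapping: d = C, o = V, q = C, e = V.

CVCV


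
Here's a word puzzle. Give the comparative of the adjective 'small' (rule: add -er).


Apply comparative formation (add -er): 'small' -> 'smaller'.

smaller


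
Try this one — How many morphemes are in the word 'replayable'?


Decomposition: re- (prefix) + play (root) + -able (suffix) = 3 morpheme(s)

3 morphemes


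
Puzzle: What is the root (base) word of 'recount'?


Remove prefix 're' from 'recount' to get root 'count'.

count


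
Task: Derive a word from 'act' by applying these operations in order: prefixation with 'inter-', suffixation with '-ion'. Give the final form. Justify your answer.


Step 1: Add prefix 'inter-' to 'act' = 'interact'
Step 2: Add suffix '-ion' to 'interact' = 'interaction'

interaction


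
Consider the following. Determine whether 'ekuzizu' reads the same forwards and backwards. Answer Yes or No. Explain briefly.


Forward: 'ekuzizu'
Reversed: 'uzizuke'
They differ.

No


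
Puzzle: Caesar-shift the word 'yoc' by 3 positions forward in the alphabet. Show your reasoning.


Shift each letter by 3: y -> b, o -> r, c -> f. Result: 'brf'.

brf


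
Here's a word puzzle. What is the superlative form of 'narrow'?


Apply superlative formation (add -est): 'narrow' -> 'narrowest'.

narrowest


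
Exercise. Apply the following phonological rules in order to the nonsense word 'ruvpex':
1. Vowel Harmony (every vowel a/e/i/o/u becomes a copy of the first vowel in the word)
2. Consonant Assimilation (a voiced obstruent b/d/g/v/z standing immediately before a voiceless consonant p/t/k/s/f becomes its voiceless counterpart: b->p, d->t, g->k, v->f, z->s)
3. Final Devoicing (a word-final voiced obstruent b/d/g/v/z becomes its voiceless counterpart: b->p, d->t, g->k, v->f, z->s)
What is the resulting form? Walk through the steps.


Starting form: 'ruvpex'
Rule 1: Vowel Harmony: all vowels become 'u' (matching first vowel). 'ruvpex' -> 'ruvpux'
Rule 2: Consonant Assimilation: voiced obstruent before voiceless consonant becomes voiceless ('vp' -> 'fp'). 'ruvpux' -> 'rufpux'
Rule 3: Final Devoicing: final consonant 'x' is not one of the voiced obstruents b/d/g/v/z. No change.
Final form: 'rufpux'

rufpux


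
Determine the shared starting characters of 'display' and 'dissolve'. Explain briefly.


Compare from the start: 3 characters match: 'dis'. Mismatch at position 4: 'p' vs 's'.

dis


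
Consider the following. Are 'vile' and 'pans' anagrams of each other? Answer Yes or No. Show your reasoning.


Sorted letters of 'vile': 'eilv'
Sorted letters of 'pans': 'anps'
They do not match.

No


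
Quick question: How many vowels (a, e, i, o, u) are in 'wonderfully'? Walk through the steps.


Vowels in 'wonderfully': o, e, u = 3 vowels.

3


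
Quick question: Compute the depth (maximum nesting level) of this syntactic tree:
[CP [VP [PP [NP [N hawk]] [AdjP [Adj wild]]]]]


Count bracket nesting levels:
'[' at pos 0: depth = 1
'[' at pos 4: depth = 2
'[' at pos 8: depth = 3
'[' at pos 12: depth = 4
'[' at pos 16: depth = 5
'[' at pos 26: depth = 4
'[' at pos 32: depth = 5
Maximum depth reached: 5

5


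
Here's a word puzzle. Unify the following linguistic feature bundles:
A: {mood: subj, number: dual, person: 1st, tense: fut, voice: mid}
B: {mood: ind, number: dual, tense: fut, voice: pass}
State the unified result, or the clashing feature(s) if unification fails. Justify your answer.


Compare features:
mood: A=subj vs B=ind -> CLASH
number: A=dual vs B=dual -> unified: dual
person: A=1st vs B=_ -> unified: 1st
tense: A=fut vs B=fut -> unified: fut
voice: A=mid vs B=pass -> CLASH
Clashes detected on features 'mood' (subj vs ind) and 'voice' (mid vs pass); unification fails.

CLASH on 'mood' (subj vs ind) and 'voice' (mid vs pass)


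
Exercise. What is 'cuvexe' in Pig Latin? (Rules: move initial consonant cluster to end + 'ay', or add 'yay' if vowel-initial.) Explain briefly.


'cuvexe': move consonant cluster 'c' to end and add 'ay': 'uvexecay'.

uvexecay


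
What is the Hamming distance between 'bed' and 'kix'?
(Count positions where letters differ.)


Alignment:
Position 1: 'b' vs 'k' = DIFFER
Position 2: 'e' vs 'i' = DIFFER
Position 3: 'd' vs 'x' = DIFFER
Total differences: 3

3


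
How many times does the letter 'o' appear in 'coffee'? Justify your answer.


Letter 'o' in 'coffee': found at position(s) 2 = 1 occurrence(s).

1


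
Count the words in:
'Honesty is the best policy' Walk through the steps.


Split into words: Honesty | is | the | best | policy = 5 words.

5


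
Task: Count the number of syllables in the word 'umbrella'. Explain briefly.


Break 'umbrella' into syllables: um-brel-la -> um | brel | la = 3 syllables

3 syllables


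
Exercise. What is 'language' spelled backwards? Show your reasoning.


Reverse 'language' character by character: 'egaugnal'.

egaugnal


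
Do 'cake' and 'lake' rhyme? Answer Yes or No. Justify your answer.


Rime (stressed vowel + following sounds) of 'cake': -ake = /eɪk/
Rime of 'lake': -ake = /eɪk/
/eɪk/ and /eɪk/ are the same ending sound, so the words rhyme.

Yes


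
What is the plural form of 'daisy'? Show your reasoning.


Apply rule: Change -y to -ies (consonant + y). 'daisy' becomes 'daisies'.

daisies


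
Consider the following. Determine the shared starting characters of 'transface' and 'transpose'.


Compare from the start: 5 characters match: 'trans'. Mismatch at position 6: 'f' vs 'p'.

trans
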